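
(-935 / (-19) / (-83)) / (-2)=935 / 3154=0.30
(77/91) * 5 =55/13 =4.23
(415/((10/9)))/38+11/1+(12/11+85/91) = 1738635/76076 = 22.85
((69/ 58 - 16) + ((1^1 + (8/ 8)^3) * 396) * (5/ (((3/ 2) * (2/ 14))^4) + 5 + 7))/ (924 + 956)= 985329677/ 981360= 1004.05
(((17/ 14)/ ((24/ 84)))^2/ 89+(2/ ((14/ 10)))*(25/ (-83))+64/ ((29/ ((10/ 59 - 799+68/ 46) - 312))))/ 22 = -79717879481379/ 716286305504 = -111.29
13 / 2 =6.50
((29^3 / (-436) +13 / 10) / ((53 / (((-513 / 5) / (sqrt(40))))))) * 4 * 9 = 549935487 * sqrt(10) / 2888500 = 602.06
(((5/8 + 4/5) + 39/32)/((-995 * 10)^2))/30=141/158404000000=0.00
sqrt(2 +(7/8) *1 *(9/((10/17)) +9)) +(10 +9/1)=23.82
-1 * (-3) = 3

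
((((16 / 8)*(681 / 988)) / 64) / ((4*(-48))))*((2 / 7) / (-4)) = 227 / 28327936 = 0.00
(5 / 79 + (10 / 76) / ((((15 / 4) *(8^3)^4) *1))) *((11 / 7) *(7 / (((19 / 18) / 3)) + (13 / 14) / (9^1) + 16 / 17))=91794829859017182271 / 44078103736451334144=2.08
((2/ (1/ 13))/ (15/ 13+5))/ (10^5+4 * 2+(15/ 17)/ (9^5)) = 56549259/ 1338551075720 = 0.00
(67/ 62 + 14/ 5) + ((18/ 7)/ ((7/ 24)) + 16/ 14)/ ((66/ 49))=115339/ 10230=11.27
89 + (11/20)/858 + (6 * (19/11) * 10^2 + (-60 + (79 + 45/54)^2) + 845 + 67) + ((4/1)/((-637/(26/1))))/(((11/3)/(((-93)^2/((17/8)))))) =350331175279/42882840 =8169.50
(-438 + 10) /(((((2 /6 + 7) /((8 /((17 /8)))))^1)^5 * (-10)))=1744897572864 /1143346948535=1.53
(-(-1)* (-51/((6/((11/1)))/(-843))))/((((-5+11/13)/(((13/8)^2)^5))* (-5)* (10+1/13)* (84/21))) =1224244478931009107/101275328839680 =12088.28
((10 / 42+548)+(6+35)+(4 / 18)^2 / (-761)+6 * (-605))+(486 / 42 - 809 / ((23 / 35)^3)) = -30869458622738 / 5249902329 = -5880.01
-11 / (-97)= 11 / 97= 0.11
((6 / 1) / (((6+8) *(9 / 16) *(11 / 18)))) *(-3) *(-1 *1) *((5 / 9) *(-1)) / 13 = -160 / 1001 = -0.16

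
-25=-25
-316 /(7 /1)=-316 /7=-45.14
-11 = -11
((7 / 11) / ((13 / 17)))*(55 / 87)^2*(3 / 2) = 32725 / 65598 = 0.50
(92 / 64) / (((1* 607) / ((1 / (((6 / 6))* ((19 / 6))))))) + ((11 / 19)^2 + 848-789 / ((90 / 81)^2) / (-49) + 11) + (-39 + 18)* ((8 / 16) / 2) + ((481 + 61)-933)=476.13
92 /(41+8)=92 /49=1.88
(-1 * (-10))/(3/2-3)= -20/3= -6.67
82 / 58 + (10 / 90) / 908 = 335081 / 236988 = 1.41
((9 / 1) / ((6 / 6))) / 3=3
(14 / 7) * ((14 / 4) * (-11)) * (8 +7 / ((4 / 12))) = -2233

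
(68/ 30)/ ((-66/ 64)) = -1088/ 495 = -2.20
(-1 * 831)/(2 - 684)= 831/682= 1.22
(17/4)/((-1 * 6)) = -17/24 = -0.71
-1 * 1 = -1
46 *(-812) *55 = -2054360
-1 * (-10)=10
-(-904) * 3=2712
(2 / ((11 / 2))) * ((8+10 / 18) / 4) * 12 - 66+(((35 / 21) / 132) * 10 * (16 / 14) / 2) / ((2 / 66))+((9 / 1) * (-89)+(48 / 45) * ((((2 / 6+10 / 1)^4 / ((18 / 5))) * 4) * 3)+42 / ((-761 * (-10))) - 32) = 769907174588 / 19416915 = 39651.36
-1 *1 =-1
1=1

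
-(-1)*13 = 13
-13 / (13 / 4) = -4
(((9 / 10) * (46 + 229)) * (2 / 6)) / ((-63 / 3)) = -55 / 14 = -3.93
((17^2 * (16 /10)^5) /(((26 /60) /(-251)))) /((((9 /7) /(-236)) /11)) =86388159807488 /24375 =3544129633.13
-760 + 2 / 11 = -8358 / 11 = -759.82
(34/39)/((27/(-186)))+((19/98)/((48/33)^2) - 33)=-342672859/8805888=-38.91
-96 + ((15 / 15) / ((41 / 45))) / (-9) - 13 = -4474 / 41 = -109.12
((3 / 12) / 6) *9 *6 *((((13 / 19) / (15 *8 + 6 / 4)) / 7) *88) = 572 / 3591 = 0.16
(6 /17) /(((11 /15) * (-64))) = -45 /5984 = -0.01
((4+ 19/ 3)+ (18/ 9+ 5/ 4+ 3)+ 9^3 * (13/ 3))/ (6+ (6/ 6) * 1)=453.65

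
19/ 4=4.75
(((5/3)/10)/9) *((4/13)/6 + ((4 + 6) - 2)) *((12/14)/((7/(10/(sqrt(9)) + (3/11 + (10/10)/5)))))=197192/2837835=0.07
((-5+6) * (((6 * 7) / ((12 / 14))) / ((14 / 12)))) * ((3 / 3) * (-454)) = -19068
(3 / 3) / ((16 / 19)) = 19 / 16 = 1.19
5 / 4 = 1.25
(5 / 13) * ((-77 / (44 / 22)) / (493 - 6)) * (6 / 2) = -1155 / 12662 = -0.09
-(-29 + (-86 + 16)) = 99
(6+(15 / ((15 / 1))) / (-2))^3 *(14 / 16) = 9317 / 64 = 145.58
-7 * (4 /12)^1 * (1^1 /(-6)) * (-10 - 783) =-5551 /18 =-308.39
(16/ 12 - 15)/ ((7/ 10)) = -410/ 21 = -19.52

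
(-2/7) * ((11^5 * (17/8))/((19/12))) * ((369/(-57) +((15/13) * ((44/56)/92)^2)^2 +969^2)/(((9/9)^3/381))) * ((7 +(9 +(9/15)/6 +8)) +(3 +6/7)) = -2674509345429627712667328244768257/4330119059075031040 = -617652611612239.87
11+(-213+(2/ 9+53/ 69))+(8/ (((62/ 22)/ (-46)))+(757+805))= 7895539/ 6417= 1230.41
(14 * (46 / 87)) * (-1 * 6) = -1288 / 29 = -44.41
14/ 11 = 1.27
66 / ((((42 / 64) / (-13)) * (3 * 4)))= -2288 / 21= -108.95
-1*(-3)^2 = -9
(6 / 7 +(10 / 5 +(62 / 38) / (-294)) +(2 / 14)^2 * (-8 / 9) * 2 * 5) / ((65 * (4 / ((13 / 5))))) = 44747 / 1675800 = 0.03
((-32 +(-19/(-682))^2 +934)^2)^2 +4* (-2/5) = 154907571859982910262257225750017797/234015703553000785306880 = 661953747154.83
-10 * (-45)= 450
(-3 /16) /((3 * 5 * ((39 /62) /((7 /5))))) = -217 /7800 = -0.03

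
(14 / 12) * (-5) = -35 / 6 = -5.83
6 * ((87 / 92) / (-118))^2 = 22707 / 58926368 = 0.00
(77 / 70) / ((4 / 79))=869 / 40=21.72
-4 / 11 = -0.36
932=932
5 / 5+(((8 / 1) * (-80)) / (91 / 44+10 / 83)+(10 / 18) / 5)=-20955590 / 71937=-291.30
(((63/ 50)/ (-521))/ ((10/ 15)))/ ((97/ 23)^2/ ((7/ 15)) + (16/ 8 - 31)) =-699867/ 1758270800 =-0.00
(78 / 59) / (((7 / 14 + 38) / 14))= 312 / 649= 0.48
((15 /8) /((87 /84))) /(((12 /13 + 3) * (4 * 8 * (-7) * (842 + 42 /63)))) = -195 /79763456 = -0.00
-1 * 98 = -98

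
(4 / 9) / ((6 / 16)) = 32 / 27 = 1.19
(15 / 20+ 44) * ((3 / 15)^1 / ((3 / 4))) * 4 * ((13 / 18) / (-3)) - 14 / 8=-21451 / 1620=-13.24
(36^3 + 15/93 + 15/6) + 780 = 2941197/62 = 47438.66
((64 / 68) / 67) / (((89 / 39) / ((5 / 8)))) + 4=405874 / 101371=4.00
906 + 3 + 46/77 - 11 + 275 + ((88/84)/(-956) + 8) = 130469501/110418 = 1181.60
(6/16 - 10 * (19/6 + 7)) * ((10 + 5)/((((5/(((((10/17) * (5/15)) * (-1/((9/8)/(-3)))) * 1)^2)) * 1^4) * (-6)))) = 57200/4131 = 13.85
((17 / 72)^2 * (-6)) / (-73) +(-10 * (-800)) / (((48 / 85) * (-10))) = -89351711 / 63072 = -1416.66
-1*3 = -3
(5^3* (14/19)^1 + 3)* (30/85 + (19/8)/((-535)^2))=24826595261/739605400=33.57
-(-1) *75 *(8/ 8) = 75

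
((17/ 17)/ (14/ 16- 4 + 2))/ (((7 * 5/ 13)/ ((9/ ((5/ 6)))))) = -624/ 175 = -3.57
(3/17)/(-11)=-3/187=-0.02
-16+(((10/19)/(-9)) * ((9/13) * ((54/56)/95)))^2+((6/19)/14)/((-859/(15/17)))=-1008602109058865/63037541196812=-16.00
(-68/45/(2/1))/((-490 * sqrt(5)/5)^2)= -0.00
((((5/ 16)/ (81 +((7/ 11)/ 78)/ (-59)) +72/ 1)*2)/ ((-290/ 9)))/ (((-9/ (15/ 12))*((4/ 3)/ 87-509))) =-4251496599/ 3486171628000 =-0.00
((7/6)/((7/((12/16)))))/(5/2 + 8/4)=1/36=0.03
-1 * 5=-5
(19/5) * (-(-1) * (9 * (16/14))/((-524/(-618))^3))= 5045120559/78683185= 64.12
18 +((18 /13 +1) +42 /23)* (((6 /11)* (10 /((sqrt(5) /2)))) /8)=3777* sqrt(5) /3289 +18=20.57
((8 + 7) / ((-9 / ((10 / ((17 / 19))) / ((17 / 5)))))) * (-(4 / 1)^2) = 76000 / 867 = 87.66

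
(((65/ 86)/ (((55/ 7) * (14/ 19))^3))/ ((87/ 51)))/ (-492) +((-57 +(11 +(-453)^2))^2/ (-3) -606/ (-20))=-4582963825173433019359/ 326640177600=-14030618826.03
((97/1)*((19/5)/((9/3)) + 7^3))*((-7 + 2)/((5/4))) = -2003632/15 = -133575.47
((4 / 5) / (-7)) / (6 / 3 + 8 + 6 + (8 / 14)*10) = -1 / 190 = -0.01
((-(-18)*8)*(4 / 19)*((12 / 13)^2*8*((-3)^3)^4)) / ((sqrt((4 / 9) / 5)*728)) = 66119763456*sqrt(5) / 292201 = 505981.45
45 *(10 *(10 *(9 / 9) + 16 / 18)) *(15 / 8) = 18375 / 2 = 9187.50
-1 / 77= -0.01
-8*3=-24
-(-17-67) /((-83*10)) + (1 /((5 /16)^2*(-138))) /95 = -1387174 /13601625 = -0.10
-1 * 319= -319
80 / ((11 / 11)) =80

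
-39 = -39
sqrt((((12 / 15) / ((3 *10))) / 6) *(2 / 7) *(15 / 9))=sqrt(210) / 315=0.05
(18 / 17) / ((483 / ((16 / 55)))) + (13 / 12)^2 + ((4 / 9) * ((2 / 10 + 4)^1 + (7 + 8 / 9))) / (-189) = 6035636461 / 5267520720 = 1.15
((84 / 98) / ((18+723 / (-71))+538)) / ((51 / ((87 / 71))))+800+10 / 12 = 22158772679 / 27669642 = 800.83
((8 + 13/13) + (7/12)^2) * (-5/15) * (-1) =1345/432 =3.11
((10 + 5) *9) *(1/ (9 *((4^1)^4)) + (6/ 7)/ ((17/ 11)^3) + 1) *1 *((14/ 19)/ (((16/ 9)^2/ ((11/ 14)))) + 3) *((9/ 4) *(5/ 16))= 1020762052323975/ 2740679868416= 372.45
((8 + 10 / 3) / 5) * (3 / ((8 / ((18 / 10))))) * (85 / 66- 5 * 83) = -278511 / 440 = -632.98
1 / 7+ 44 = 309 / 7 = 44.14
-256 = -256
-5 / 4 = -1.25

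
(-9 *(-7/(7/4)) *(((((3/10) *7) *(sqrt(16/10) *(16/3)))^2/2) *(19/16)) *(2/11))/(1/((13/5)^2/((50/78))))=7068926592/859375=8225.66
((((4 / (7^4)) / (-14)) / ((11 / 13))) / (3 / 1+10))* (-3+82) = -158 / 184877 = -0.00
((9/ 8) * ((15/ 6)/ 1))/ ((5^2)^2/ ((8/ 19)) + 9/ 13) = 585/ 308894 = 0.00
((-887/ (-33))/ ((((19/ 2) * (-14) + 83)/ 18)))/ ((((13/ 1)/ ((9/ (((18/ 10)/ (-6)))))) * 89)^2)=-95796/ 14725139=-0.01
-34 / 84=-17 / 42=-0.40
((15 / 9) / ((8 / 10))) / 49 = 25 / 588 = 0.04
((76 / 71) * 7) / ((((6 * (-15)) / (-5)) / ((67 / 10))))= 8911 / 3195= 2.79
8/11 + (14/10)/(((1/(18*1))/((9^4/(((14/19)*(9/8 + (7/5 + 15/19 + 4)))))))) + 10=625508198/20383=30687.74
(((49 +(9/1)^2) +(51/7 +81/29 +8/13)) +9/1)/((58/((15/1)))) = 5925645/153062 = 38.71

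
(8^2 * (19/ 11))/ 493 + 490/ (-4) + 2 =-120.28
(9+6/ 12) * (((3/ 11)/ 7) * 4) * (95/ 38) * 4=1140/ 77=14.81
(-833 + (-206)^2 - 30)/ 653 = 41573/ 653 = 63.66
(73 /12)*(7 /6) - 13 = -5.90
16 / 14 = 8 / 7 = 1.14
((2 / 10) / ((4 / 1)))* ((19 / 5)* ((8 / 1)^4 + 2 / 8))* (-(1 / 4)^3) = -62263 / 5120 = -12.16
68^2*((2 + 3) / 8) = 2890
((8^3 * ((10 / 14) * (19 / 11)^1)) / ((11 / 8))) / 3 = 389120 / 2541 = 153.14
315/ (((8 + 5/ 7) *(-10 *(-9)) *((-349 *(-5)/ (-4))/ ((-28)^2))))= -76832/ 106445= -0.72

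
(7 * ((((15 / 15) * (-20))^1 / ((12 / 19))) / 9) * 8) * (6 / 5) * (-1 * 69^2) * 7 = 7879984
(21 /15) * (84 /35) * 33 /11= 252 /25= 10.08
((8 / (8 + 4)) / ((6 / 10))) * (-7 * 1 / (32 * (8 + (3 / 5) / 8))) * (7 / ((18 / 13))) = -15925 / 104652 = -0.15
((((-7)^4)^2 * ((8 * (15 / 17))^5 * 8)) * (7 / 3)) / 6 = 446278610534400000 / 1419857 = 314312364227.10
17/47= 0.36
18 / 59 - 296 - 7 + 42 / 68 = -302.08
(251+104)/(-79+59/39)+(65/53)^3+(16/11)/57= -764817391801/282091246338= -2.71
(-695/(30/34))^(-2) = 9/5583769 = 0.00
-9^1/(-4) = 2.25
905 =905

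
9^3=729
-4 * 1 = -4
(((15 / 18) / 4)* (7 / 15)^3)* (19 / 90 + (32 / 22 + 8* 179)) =30.35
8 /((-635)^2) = 8 /403225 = 0.00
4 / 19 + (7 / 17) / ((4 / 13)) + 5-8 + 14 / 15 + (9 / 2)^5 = 1844.76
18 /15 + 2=16 /5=3.20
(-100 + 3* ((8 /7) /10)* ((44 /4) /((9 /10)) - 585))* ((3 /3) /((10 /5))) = -3112 /21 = -148.19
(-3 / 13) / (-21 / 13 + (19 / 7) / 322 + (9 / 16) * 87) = -54096 / 11095037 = -0.00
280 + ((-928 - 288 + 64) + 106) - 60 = -826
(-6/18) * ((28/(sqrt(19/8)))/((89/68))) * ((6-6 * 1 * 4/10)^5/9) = -266499072 * sqrt(38)/5284375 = -310.88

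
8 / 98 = 4 / 49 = 0.08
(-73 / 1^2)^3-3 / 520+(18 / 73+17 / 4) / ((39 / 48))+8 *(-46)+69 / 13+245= -14771343059 / 37960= -389129.16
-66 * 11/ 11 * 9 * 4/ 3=-792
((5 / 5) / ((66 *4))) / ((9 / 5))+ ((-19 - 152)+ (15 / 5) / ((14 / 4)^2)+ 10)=-18715507 / 116424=-160.75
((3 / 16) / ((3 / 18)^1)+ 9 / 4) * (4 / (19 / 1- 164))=-0.09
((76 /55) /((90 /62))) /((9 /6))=4712 /7425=0.63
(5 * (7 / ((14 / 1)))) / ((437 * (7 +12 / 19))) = 1 / 1334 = 0.00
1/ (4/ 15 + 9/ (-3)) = -15/ 41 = -0.37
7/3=2.33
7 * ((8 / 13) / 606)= 28 / 3939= 0.01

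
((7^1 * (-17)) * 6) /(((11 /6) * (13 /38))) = -162792 /143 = -1138.41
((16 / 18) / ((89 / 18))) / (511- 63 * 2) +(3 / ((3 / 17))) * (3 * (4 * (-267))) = -1866346004 / 34265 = -54468.00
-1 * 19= -19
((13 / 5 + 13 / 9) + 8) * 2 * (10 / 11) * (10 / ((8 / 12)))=10840 / 33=328.48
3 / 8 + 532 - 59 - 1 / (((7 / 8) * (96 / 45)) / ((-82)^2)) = -175211 / 56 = -3128.77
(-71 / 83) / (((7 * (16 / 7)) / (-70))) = 2485 / 664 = 3.74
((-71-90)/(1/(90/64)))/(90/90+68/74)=-268065/2272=-117.99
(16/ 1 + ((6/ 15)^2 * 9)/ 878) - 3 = 142693/ 10975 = 13.00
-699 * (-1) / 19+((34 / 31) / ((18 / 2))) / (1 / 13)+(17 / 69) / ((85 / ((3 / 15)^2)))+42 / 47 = 28127171174 / 716297625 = 39.27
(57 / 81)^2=361 / 729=0.50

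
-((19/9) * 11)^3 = -9129329/729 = -12523.09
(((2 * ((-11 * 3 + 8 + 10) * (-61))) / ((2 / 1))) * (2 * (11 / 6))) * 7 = 23485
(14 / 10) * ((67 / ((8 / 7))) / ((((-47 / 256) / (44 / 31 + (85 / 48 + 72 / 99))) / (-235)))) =421018486 / 1023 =411552.77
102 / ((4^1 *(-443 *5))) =-51 / 4430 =-0.01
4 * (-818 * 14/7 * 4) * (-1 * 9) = 235584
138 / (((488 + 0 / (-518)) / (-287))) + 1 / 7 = -138377 / 1708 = -81.02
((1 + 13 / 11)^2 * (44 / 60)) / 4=48 / 55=0.87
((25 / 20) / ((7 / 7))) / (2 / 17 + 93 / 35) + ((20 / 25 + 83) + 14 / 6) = 86.58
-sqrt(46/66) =-0.83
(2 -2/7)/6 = 2/7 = 0.29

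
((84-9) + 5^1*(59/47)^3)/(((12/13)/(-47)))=-28644265/6627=-4322.36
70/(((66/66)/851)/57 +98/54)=3055941/79229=38.57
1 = 1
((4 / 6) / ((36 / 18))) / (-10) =-1 / 30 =-0.03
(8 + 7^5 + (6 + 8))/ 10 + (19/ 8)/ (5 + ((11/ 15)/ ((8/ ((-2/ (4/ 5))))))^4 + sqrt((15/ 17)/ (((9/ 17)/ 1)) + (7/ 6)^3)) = 1683.25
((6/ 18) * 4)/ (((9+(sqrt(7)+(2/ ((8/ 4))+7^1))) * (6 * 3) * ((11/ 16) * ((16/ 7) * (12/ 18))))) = 119/ 27918 -7 * sqrt(7)/ 27918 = 0.00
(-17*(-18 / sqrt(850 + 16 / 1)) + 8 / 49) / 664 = 1 / 4067 + 153*sqrt(866) / 287512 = 0.02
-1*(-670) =670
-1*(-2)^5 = 32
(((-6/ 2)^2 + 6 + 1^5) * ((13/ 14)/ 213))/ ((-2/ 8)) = -416/ 1491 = -0.28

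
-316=-316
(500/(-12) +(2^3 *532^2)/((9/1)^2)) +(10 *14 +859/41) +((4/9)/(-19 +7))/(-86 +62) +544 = 28616.27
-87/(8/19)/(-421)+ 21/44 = 0.97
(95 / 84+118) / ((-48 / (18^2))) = -90063 / 112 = -804.13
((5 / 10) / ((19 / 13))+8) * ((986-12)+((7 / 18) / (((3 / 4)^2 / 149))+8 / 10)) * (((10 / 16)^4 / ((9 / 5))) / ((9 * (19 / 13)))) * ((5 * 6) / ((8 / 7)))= 19675186496875 / 12935282688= 1521.05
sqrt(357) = 18.89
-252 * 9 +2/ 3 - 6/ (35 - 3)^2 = -3482633/ 1536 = -2267.34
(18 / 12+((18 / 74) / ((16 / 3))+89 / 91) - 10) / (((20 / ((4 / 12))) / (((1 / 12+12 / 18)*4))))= -402767 / 1077440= -0.37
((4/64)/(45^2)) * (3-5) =-1/16200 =-0.00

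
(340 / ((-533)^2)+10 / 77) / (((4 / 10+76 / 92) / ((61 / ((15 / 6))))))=2681666140 / 1028118091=2.61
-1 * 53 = -53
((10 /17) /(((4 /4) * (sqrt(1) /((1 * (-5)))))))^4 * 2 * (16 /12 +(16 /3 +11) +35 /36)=2096875000 /751689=2789.55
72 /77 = 0.94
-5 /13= -0.38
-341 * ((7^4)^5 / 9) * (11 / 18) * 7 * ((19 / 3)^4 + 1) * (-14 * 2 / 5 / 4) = 956220832449661423589466599 / 32805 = 29148630771213577917679.21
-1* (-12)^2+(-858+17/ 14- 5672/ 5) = -149463/ 70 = -2135.19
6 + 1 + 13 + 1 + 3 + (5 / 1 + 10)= 39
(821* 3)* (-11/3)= -9031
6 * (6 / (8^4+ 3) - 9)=-221310 / 4099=-53.99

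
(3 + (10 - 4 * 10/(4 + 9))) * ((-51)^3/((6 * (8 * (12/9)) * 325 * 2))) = -17111979/540800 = -31.64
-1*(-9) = 9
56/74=28/37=0.76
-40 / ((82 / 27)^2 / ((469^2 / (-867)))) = 1100.24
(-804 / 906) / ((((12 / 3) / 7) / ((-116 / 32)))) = 13601 / 2416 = 5.63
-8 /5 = -1.60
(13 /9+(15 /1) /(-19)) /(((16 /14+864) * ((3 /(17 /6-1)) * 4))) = 539 /4660092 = 0.00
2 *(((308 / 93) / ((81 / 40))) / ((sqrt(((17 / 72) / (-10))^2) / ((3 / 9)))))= 1971200 / 42687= 46.18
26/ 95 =0.27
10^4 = 10000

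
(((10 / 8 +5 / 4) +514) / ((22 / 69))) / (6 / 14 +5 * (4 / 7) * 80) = 71277 / 10076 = 7.07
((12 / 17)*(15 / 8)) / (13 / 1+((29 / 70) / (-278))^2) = 8520561000 / 83690857897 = 0.10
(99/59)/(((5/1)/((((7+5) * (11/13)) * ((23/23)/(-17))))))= -0.20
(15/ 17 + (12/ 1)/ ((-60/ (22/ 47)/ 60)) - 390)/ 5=-78.95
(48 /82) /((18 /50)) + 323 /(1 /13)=516677 /123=4200.63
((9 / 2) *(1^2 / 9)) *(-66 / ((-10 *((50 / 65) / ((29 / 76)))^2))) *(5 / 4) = 4690257 / 4620800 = 1.02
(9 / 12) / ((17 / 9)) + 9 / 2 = 4.90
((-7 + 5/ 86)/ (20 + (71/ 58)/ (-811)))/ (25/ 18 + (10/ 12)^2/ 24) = -1347920928/ 5505643675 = -0.24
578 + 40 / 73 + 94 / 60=580.11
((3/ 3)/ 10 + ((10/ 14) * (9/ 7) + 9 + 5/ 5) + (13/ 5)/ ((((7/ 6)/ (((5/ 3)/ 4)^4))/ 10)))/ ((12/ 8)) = 4949111/ 635040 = 7.79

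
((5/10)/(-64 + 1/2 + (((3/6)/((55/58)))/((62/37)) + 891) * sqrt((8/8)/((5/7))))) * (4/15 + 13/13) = 369192175/10173237807426 + 1036429603 * sqrt(35)/10173237807426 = 0.00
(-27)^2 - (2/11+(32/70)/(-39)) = 10943381/15015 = 728.83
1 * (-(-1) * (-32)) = -32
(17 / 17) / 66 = 1 / 66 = 0.02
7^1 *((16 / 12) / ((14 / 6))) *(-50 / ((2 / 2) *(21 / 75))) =-5000 / 7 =-714.29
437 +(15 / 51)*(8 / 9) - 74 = 55579 / 153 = 363.26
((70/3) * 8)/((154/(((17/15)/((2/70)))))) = 4760/99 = 48.08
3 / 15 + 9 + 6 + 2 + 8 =126 / 5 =25.20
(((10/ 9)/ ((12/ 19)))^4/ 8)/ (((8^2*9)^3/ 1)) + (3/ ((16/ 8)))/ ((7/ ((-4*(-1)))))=77998047291497863/ 90997721174900736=0.86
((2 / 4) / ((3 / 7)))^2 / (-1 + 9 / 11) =-7.49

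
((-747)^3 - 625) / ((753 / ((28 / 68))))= -2917833436 / 12801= -227937.93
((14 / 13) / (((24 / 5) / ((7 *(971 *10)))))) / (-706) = -21.60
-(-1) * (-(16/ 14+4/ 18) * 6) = -172/ 21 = -8.19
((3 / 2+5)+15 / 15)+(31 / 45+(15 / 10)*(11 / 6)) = 1969 / 180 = 10.94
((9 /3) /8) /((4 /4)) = 3 /8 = 0.38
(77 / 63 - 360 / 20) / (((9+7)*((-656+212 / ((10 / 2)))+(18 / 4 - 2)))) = 755 / 439992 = 0.00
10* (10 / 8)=12.50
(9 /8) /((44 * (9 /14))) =7 /176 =0.04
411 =411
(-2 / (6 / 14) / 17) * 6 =-28 / 17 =-1.65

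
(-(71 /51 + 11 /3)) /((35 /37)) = -3182 /595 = -5.35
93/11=8.45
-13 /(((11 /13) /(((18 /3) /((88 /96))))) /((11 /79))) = -12168 /869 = -14.00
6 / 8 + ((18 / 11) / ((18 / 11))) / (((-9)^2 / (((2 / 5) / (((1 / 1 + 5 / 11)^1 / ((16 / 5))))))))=6163 / 8100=0.76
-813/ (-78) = 271/ 26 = 10.42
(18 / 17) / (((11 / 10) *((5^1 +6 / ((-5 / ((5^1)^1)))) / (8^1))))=-7.70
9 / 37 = 0.24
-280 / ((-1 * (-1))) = -280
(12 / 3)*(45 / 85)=36 / 17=2.12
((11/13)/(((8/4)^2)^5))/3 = 11/39936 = 0.00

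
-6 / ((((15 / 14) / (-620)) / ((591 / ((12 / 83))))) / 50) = 709633400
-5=-5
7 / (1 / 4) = 28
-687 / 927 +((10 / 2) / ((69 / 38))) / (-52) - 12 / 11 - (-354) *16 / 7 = 3828612687 / 4742738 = 807.26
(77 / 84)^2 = 121 / 144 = 0.84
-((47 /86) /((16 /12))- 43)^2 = -214651801 /118336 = -1813.92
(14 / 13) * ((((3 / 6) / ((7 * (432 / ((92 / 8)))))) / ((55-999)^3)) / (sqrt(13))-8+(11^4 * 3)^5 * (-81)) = -185384334103606101255446074 / 13-23 * sqrt(13) / 122833387782144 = -14260333392585084711957390.00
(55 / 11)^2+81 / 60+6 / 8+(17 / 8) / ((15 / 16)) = 881 / 30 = 29.37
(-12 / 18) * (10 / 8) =-5 / 6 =-0.83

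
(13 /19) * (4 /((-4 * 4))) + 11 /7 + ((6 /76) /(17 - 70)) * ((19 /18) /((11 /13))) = 325319 /232617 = 1.40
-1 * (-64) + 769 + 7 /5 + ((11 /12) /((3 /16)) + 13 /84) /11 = 11571139 /13860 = 834.86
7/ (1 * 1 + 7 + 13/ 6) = 42/ 61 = 0.69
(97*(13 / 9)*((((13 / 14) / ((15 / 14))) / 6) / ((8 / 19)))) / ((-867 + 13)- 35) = -311467 / 5760720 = -0.05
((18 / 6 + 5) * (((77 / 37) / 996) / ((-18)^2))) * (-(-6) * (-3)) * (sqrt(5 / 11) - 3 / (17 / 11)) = 847 / 469863 - 7 * sqrt(55) / 82917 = 0.00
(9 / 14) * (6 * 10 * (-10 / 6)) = -450 / 7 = -64.29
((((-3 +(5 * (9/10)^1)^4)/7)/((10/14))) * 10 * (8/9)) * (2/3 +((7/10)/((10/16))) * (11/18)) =659984/675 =977.75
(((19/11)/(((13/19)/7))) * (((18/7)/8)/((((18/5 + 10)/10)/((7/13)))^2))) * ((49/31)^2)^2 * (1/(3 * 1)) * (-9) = -1720803907501875/103201816800368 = -16.67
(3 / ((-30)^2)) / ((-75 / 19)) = -19 / 22500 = -0.00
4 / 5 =0.80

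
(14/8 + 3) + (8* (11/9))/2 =347/36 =9.64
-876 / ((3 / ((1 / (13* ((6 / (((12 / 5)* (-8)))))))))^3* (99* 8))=149504 / 244690875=0.00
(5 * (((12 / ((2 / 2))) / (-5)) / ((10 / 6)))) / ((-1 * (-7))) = -36 / 35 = -1.03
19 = 19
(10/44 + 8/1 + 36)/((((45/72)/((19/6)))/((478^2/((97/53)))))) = 447742273048/16005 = 27975149.83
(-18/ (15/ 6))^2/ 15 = 432/ 125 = 3.46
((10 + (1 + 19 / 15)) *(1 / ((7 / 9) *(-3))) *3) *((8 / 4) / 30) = -184 / 175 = -1.05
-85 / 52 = -1.63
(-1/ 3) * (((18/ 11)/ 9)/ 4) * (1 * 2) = -1/ 33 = -0.03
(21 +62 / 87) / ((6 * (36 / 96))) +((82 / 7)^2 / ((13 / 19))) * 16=1605340340 / 498771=3218.59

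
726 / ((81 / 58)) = 14036 / 27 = 519.85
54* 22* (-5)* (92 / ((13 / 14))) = -7650720 / 13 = -588516.92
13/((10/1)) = 13/10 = 1.30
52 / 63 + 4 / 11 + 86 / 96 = 23117 / 11088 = 2.08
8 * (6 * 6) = 288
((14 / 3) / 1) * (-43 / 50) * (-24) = 2408 / 25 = 96.32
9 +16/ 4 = 13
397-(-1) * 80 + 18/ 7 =3357/ 7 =479.57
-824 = -824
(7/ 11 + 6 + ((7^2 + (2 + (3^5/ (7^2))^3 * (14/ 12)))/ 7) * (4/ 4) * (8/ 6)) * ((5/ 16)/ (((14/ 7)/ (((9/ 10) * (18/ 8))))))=13.75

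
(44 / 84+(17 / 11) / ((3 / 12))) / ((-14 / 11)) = -1549 / 294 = -5.27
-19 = -19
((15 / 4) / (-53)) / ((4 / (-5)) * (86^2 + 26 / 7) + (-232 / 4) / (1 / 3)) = 0.00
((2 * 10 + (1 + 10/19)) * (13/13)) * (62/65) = 25358/1235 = 20.53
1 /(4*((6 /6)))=1 /4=0.25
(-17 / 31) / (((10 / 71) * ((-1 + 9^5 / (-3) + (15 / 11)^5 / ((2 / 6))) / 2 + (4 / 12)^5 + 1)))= 47236419351 / 119304879275095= 0.00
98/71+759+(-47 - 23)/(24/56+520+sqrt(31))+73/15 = 343 * sqrt(31)/1326993+120143695681/157027505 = 765.11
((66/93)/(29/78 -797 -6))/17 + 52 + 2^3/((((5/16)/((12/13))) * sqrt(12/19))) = 256 * sqrt(57)/65 + 1715625704/32992835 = 81.73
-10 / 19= -0.53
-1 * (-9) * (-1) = -9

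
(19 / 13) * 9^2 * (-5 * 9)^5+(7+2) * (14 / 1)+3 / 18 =-1703932696409 / 78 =-21845290979.60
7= 7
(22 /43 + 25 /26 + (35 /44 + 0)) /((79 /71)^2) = 281282759 /153503636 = 1.83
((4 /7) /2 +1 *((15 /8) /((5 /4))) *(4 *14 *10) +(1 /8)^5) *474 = 45679707771 /114688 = 398295.44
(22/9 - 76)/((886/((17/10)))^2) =-95659/353248200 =-0.00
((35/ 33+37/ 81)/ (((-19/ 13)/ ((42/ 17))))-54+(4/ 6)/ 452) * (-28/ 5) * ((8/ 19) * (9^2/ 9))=137347886032/ 114424365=1200.34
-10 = -10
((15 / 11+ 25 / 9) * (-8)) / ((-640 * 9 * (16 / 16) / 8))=41 / 891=0.05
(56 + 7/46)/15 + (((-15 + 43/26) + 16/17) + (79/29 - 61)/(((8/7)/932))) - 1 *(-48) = -34997832073/737035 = -47484.63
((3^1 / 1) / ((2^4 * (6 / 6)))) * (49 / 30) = 49 / 160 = 0.31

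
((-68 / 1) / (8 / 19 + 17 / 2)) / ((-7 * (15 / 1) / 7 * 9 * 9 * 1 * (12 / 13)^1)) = 0.01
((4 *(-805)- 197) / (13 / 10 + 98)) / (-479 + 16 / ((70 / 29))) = 398650 / 5472423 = 0.07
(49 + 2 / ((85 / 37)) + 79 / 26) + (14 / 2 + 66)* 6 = 1084909 / 2210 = 490.91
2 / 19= 0.11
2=2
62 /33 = 1.88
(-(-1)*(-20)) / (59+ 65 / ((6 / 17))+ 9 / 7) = -840 / 10267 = -0.08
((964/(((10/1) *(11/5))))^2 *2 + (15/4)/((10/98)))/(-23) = -1876379/11132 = -168.56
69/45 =23/15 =1.53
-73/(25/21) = -1533/25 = -61.32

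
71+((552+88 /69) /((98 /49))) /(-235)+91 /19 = 22986928 /308085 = 74.61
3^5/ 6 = 81/ 2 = 40.50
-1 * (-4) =4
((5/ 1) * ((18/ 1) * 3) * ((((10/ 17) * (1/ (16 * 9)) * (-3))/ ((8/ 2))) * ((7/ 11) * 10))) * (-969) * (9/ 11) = 4173.42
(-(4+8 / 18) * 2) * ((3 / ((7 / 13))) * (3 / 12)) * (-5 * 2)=2600 / 21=123.81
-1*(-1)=1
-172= -172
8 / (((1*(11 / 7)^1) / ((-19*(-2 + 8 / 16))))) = 1596 / 11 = 145.09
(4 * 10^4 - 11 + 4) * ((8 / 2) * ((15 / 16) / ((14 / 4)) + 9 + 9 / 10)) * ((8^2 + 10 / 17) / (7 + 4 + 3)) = 7504103.12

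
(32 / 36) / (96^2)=1 / 10368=0.00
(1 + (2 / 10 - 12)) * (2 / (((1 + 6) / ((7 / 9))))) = -12 / 5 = -2.40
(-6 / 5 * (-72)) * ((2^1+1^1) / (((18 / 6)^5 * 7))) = 16 / 105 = 0.15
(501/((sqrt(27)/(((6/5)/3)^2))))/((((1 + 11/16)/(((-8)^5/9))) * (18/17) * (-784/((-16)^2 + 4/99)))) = 4716165332992 * sqrt(3)/795685275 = 10266.17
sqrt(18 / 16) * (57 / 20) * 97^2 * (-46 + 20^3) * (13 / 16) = 83183755239 * sqrt(2) / 640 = 183811866.92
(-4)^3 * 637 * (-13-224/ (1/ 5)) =46190144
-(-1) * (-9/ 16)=-9/ 16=-0.56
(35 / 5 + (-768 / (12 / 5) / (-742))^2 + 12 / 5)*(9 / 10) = 59374143 / 6882050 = 8.63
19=19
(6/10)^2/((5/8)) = 72/125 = 0.58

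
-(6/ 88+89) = -3919/ 44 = -89.07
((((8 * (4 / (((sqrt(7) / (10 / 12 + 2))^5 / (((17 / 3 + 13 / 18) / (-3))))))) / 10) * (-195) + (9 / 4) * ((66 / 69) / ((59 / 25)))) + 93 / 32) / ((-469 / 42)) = -2122686215 * sqrt(7) / 33506298 - 497403 / 1454704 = -167.96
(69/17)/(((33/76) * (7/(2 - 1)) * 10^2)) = 437/32725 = 0.01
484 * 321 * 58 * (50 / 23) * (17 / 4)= 1914861300 / 23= 83254839.13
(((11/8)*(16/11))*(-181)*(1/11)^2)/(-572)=181/34606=0.01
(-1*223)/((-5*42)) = 223/210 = 1.06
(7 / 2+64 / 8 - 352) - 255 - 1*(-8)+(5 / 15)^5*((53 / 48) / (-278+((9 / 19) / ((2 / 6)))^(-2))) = -35879801 / 61072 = -587.50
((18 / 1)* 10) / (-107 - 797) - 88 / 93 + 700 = 14688527 / 21018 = 698.85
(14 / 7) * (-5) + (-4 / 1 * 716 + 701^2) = 488527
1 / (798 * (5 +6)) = 1 / 8778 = 0.00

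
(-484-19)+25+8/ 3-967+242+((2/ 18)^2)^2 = -7875386/ 6561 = -1200.33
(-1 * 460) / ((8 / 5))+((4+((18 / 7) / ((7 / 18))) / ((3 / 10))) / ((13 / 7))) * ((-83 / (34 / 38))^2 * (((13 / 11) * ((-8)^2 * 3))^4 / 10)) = 861303768911692805593 / 26926130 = 31987655445163.97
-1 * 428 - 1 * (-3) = -425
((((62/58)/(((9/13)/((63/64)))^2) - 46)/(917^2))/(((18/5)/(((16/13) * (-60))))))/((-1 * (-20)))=26036765/486935275008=0.00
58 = 58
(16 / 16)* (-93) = -93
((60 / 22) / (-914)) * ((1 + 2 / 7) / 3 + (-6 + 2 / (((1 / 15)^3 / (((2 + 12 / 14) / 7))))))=-2020905 / 246323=-8.20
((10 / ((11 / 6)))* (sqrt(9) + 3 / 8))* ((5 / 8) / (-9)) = -225 / 176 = -1.28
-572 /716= -0.80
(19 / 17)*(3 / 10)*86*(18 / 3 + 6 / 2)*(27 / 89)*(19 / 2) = 11316267 / 15130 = 747.94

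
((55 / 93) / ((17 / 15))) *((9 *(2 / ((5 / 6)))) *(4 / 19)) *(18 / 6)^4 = 192.21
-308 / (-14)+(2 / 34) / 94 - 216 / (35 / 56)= -2585559 / 7990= -323.60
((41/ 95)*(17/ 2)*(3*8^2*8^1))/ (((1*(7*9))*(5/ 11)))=1962752/ 9975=196.77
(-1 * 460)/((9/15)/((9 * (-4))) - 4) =27600/241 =114.52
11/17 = 0.65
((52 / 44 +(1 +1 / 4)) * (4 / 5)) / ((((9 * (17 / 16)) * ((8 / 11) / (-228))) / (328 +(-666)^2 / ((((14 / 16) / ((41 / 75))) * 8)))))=-2230247.97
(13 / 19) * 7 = 91 / 19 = 4.79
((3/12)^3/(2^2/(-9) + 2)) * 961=8649/896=9.65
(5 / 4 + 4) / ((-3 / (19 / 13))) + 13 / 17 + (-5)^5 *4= -11051585 / 884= -12501.79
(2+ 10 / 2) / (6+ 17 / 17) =1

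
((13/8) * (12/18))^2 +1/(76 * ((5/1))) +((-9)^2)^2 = 89770571/13680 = 6562.18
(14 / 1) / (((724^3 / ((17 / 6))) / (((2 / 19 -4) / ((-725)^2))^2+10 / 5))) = 0.00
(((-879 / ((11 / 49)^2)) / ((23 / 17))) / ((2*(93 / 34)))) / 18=-203309477 / 1552914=-130.92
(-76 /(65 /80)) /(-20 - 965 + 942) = 1216 /559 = 2.18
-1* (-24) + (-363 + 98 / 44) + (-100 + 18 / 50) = -240027 / 550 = -436.41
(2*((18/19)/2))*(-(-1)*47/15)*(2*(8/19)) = 4512/1805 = 2.50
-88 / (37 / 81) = -7128 / 37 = -192.65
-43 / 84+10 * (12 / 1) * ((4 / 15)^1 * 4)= 127.49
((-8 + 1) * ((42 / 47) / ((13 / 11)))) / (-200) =1617 / 61100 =0.03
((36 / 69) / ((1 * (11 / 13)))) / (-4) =-39 / 253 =-0.15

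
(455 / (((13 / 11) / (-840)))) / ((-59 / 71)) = 22961400 / 59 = 389176.27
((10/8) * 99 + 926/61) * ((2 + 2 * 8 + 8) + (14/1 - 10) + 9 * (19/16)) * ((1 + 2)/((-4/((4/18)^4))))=-7356083/711504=-10.34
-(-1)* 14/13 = 14/13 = 1.08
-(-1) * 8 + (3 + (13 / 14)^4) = 451137 / 38416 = 11.74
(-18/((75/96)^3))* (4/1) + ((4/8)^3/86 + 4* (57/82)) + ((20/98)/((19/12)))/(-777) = -148.21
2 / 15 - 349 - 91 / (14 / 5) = -11441 / 30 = -381.37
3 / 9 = 1 / 3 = 0.33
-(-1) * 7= 7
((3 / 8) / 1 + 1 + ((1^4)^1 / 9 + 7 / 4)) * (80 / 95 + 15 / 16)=126053 / 21888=5.76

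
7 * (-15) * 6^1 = -630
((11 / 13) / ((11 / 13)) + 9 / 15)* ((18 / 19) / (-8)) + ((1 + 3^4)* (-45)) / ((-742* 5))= 28377 / 35245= 0.81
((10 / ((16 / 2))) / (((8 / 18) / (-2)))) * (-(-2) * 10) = -225 / 2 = -112.50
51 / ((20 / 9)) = 459 / 20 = 22.95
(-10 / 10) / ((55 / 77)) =-7 / 5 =-1.40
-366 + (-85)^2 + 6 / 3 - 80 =6781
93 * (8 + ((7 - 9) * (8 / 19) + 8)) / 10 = 13392 / 95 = 140.97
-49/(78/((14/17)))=-343/663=-0.52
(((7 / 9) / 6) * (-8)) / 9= -28 / 243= -0.12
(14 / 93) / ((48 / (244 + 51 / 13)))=22561 / 29016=0.78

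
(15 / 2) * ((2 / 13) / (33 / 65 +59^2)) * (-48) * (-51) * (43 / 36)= 109650 / 113149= 0.97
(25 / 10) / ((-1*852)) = -5 / 1704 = -0.00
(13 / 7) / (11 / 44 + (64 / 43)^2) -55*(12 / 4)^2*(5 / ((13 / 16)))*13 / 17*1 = -5052553084 / 2169727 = -2328.66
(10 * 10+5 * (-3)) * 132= 11220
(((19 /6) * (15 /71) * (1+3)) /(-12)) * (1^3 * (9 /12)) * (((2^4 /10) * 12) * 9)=-28.90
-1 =-1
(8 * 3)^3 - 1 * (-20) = 13844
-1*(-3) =3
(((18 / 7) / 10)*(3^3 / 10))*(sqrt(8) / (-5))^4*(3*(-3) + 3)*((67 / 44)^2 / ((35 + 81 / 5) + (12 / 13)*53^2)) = -42542253 / 113728278125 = -0.00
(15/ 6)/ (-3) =-5/ 6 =-0.83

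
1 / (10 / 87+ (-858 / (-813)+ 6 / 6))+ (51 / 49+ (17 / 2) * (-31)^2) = 40968979481 / 5014562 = 8170.00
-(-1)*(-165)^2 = 27225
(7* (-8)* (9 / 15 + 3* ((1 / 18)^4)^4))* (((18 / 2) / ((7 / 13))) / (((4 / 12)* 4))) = -1578713904255725273153 / 3748133675820810240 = -421.20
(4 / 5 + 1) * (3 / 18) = 3 / 10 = 0.30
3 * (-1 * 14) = -42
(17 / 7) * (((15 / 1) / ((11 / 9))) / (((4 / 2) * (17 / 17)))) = 2295 / 154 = 14.90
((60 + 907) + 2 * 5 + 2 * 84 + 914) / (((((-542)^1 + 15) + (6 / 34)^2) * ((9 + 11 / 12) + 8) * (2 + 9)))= -3570306 / 180087655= -0.02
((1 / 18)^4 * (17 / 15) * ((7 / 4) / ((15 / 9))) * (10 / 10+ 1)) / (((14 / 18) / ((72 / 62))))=17 / 502200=0.00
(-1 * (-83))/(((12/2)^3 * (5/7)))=581/1080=0.54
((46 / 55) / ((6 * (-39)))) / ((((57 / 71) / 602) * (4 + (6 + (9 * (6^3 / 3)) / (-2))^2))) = -491533 / 18546622380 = -0.00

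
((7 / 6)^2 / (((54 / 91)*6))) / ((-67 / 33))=-49049 / 260496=-0.19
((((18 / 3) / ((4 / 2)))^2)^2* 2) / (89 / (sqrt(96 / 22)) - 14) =108864 / 77723+57672* sqrt(33) / 77723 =5.66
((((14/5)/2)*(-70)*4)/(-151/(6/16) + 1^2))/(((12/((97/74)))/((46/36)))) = 109319/802530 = 0.14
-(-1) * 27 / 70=27 / 70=0.39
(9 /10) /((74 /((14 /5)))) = 63 /1850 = 0.03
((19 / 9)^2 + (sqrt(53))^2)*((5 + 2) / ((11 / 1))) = 32578 / 891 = 36.56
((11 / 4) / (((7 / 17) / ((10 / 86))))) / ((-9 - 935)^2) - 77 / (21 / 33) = -129824256089 / 1072927744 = -121.00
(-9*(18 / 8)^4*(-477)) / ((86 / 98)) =1380152277 / 11008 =125377.21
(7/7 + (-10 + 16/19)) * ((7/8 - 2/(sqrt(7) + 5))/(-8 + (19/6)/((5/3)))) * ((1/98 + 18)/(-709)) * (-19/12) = 1367875 * sqrt(7)/228873708 + 31461125/1830989664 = 0.03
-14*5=-70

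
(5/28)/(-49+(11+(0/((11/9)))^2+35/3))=-15/2212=-0.01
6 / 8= 3 / 4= 0.75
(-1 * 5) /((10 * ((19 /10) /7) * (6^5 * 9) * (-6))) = 35 /7978176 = 0.00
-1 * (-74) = 74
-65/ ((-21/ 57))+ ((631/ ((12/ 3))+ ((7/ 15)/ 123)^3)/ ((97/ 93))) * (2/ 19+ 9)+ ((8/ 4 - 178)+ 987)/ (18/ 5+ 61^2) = 3125990969998530685621/ 2011874409652684500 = 1553.77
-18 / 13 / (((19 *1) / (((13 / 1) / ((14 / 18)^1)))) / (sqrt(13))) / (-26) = 81 *sqrt(13) / 1729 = 0.17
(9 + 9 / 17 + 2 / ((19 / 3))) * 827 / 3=876620 / 323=2713.99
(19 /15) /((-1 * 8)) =-19 /120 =-0.16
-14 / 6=-7 / 3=-2.33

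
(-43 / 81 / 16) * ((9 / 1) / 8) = -43 / 1152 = -0.04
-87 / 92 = -0.95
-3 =-3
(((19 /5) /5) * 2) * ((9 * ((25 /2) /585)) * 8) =2.34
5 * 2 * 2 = 20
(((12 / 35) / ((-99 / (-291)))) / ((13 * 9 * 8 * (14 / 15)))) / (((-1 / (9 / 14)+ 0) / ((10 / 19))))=-1455 / 3727724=-0.00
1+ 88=89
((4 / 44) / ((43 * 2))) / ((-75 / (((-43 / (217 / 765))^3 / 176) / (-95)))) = -2207445291 / 751740850784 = -0.00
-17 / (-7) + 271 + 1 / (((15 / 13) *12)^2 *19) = 1178259583 / 4309200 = 273.43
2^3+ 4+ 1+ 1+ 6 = 20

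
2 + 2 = 4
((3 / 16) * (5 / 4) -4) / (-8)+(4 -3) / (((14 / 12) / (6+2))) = 26263 / 3584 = 7.33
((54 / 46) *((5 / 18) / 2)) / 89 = 15 / 8188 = 0.00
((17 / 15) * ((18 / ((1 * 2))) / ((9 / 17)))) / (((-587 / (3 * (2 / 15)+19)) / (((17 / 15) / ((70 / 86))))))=-20492123 / 23113125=-0.89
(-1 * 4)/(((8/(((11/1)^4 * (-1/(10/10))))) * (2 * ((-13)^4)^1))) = 14641/114244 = 0.13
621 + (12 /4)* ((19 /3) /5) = 3124 /5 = 624.80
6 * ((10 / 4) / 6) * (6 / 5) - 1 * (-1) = 4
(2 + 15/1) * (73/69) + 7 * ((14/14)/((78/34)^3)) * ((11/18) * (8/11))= 224008609/12279033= 18.24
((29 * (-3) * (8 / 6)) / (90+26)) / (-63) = 1 / 63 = 0.02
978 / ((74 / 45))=22005 / 37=594.73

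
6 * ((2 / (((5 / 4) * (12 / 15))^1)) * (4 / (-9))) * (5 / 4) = -20 / 3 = -6.67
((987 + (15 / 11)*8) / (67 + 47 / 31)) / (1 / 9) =340287 / 2596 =131.08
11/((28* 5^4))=11/17500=0.00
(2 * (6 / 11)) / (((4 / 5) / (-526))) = -7890 / 11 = -717.27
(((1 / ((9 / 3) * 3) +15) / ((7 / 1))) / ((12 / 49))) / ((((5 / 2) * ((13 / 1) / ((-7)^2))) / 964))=22484336 / 1755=12811.59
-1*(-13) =13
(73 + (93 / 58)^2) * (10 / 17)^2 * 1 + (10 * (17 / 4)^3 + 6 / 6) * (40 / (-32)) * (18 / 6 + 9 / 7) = -445523443775 / 108885952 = -4091.65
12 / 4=3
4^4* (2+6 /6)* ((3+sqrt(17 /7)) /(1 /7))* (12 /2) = 4608* sqrt(119)+96768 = 147035.35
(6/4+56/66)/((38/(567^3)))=9418020255/836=11265574.47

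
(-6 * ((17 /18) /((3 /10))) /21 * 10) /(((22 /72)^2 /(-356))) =34297.05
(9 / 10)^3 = 729 / 1000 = 0.73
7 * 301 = 2107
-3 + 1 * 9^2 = 78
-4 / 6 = -2 / 3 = -0.67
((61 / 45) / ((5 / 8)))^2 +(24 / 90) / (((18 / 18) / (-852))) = -11263856 / 50625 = -222.50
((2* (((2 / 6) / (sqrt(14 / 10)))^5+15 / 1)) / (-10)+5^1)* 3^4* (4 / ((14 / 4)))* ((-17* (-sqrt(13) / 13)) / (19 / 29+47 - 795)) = -638928* sqrt(13) / 1972243+19720* sqrt(455) / 2029438047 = -1.17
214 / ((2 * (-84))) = -107 / 84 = -1.27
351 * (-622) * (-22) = 4803084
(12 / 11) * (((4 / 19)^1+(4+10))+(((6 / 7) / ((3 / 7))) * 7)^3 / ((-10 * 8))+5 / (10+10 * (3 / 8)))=-247362 / 11495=-21.52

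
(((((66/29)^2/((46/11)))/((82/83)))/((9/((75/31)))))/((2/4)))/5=3314190/24584953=0.13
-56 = -56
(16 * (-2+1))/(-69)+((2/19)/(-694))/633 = 7419315/31995829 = 0.23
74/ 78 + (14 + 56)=2767/ 39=70.95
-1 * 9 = -9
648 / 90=36 / 5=7.20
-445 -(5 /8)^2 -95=-34585 /64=-540.39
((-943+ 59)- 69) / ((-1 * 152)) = 953 / 152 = 6.27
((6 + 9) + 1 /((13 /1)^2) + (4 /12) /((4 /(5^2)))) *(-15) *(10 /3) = -854.46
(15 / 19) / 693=5 / 4389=0.00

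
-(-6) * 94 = 564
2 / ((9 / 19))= 38 / 9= 4.22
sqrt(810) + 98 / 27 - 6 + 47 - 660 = -16615 / 27 + 9 * sqrt(10) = -586.91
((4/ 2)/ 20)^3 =1/ 1000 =0.00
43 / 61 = 0.70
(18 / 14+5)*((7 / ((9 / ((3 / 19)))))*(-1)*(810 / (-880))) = 27 / 38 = 0.71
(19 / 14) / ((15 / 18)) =57 / 35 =1.63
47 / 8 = 5.88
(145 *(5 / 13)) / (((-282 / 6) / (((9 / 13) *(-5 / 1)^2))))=-163125 / 7943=-20.54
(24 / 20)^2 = 36 / 25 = 1.44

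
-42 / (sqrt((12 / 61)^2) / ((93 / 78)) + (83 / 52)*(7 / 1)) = -4129944 / 1114895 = -3.70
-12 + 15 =3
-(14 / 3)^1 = -14 / 3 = -4.67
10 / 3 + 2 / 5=56 / 15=3.73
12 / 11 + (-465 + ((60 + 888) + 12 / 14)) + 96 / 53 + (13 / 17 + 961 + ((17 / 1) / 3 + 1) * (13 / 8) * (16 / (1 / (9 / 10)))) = 111317067 / 69377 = 1604.52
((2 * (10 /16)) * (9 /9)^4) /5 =1 /4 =0.25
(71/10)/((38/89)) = 6319/380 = 16.63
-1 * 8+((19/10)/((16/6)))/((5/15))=-469/80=-5.86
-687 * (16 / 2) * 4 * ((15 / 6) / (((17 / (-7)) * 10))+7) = -2577624 / 17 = -151624.94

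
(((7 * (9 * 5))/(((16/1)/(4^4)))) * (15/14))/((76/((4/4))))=1350/19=71.05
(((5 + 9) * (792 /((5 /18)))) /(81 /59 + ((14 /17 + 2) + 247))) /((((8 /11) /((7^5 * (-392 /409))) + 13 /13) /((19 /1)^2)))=81831937812695532 /1426440749875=57367.92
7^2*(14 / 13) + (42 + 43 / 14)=17807 / 182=97.84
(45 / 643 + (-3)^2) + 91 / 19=13.86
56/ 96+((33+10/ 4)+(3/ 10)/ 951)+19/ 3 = 806771/ 19020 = 42.42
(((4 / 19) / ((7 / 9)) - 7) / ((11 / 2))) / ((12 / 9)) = -2685 / 2926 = -0.92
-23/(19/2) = -46/19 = -2.42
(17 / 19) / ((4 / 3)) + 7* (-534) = -284037 / 76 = -3737.33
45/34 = 1.32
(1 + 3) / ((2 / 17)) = 34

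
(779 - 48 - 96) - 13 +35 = 657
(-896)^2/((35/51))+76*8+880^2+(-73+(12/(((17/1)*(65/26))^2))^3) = 733462501100569967/377149515625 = 1944752.60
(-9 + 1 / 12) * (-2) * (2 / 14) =107 / 42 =2.55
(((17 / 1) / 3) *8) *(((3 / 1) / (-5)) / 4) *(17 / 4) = -289 / 10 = -28.90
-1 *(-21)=21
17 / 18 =0.94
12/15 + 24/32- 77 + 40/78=-58451/780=-74.94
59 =59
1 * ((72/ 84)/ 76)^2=9/ 70756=0.00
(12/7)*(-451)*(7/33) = -164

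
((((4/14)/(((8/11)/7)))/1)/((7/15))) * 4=165/7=23.57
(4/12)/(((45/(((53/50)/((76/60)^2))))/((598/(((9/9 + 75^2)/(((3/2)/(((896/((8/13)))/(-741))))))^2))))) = 427869/7940822650880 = 0.00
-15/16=-0.94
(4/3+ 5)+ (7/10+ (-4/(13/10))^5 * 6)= -18353657177/11138790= -1647.72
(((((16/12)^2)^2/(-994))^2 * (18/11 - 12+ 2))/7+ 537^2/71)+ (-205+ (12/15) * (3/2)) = 2406999269270408/623941028865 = 3857.74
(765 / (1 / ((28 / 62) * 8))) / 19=85680 / 589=145.47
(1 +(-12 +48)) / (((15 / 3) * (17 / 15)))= 111 / 17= 6.53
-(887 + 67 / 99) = -87880 / 99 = -887.68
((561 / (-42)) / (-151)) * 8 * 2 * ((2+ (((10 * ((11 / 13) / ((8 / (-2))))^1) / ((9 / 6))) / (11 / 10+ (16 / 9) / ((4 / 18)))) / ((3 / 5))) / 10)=13870912 / 56269395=0.25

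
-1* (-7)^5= 16807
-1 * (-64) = 64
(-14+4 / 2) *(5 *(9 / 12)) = -45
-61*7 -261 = -688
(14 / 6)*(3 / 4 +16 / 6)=287 / 36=7.97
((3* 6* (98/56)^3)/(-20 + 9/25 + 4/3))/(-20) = 46305/175744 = 0.26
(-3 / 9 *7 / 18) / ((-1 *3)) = 7 / 162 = 0.04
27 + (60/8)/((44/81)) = 3591/88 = 40.81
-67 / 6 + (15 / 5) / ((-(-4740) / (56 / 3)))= -11.15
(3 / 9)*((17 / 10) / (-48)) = -17 / 1440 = -0.01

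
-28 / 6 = -14 / 3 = -4.67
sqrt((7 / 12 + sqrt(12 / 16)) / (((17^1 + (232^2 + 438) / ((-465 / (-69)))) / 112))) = 2*sqrt(3166256765 + 2713934370*sqrt(3)) / 1250661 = 0.14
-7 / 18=-0.39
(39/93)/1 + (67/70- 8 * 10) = -170613/2170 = -78.62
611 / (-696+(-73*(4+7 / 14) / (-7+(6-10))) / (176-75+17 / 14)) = -1068639 / 1216793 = -0.88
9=9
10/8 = 5/4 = 1.25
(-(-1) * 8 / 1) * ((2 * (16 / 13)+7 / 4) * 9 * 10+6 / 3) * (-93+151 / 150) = -273413386 / 975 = -280423.99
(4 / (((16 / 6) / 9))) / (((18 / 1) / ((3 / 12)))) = 3 / 16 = 0.19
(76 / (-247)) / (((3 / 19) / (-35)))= 2660 / 39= 68.21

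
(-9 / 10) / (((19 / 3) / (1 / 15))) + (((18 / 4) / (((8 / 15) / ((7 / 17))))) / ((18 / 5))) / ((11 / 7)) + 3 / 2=2.10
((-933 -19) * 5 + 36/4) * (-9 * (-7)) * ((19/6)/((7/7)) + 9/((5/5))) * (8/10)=-14566566/5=-2913313.20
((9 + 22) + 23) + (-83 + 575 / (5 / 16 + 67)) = -20.46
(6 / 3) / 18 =1 / 9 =0.11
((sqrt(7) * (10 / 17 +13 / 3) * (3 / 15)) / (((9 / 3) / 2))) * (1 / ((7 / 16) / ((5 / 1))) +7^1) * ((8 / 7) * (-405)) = -4662576 * sqrt(7) / 833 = -14809.14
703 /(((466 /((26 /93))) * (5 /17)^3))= 44899907 /2708625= 16.58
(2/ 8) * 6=3/ 2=1.50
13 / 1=13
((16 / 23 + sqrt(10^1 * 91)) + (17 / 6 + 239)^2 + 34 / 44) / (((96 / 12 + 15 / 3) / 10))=10 * sqrt(910) / 13 + 2663399135 / 59202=45011.54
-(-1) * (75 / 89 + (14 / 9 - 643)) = -513122 / 801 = -640.60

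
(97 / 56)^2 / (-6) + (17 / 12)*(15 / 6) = 19077 / 6272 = 3.04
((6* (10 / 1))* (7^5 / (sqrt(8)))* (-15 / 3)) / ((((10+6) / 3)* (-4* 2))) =3781575* sqrt(2) / 128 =41780.90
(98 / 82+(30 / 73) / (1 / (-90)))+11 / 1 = -24.79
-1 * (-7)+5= 12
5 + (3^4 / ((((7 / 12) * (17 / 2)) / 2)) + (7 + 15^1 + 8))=8053 / 119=67.67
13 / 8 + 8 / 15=259 / 120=2.16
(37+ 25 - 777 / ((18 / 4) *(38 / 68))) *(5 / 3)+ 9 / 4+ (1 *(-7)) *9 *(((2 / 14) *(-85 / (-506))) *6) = -72415093 / 173052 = -418.46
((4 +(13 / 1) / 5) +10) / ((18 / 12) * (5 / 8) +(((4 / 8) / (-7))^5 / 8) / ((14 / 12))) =1249902976 / 70589385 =17.71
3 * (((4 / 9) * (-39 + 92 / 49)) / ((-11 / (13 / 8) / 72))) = 283764 / 539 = 526.46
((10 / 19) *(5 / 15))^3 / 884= 250 / 40927653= 0.00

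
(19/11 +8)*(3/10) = 321/110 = 2.92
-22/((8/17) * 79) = -187/316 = -0.59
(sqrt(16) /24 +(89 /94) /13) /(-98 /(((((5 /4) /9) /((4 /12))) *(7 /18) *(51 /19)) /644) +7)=-37315 /22606926069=-0.00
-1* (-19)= 19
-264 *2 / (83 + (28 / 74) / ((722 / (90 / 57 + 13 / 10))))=-40605280 / 6383143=-6.36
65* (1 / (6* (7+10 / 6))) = 5 / 4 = 1.25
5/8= 0.62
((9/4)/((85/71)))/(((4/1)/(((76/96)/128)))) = 4047/1392640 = 0.00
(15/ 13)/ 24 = 5/ 104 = 0.05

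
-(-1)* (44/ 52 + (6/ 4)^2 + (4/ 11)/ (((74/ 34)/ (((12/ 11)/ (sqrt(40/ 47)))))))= 204* sqrt(470)/ 22385 + 161/ 52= 3.29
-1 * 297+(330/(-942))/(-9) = -419606/1413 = -296.96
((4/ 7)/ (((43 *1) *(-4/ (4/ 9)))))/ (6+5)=-4/ 29799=-0.00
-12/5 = -2.40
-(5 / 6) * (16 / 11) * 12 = -160 / 11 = -14.55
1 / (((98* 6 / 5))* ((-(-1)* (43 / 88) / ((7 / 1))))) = 110 / 903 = 0.12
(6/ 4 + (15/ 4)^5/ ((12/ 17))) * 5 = 21546345/ 4096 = 5260.34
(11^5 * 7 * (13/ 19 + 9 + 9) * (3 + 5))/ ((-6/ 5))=-8004234700/ 57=-140425170.18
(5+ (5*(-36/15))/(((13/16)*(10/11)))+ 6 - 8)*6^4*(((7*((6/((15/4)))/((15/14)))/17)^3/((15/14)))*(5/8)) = -11617411448832/4989765625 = -2328.25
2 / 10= 1 / 5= 0.20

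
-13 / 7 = -1.86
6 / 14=3 / 7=0.43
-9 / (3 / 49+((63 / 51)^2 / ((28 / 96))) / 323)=-13722009 / 118043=-116.25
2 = 2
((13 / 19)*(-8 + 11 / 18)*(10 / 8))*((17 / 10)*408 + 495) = -180271 / 24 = -7511.29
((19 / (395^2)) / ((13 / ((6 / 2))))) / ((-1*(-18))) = 19 / 12169950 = 0.00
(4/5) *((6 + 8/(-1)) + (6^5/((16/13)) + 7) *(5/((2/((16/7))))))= 1011944/35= 28912.69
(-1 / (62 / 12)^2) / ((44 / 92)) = -828 / 10571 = -0.08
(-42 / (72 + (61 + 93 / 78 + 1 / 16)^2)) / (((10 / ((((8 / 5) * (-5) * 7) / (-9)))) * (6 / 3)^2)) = -4239872 / 2561874135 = -0.00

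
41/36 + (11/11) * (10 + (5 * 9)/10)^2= 3805/18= 211.39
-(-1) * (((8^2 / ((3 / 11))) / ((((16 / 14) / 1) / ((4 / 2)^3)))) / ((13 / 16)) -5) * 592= 46562576 / 39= 1193912.21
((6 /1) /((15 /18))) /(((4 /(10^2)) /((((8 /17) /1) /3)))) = 480 /17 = 28.24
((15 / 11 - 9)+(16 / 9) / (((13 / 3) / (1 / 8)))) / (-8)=1627 / 1716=0.95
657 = 657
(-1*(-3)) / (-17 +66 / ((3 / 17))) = 1 / 119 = 0.01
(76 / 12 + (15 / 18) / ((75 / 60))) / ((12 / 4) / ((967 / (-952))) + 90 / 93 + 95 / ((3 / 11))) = 0.02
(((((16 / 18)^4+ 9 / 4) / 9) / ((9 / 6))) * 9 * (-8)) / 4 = -75433 / 19683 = -3.83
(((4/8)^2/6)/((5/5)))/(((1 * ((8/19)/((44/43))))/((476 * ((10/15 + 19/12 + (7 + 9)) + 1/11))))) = 608209/688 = 884.02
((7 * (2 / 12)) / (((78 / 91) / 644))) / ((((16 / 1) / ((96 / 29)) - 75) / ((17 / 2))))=-134113 / 1263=-106.19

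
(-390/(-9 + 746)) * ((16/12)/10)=-52/737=-0.07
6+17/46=6.37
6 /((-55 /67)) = -402 /55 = -7.31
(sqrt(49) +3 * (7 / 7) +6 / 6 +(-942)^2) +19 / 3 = 2662144 / 3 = 887381.33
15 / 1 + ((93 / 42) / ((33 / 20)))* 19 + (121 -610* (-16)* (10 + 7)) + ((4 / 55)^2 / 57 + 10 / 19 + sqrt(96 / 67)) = 4* sqrt(402) / 67 + 66818950404 / 402325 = 166083.22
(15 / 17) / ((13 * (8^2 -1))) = 5 / 4641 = 0.00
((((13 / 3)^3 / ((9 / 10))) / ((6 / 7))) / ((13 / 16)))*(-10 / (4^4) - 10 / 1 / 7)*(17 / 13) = -1453075 / 5832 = -249.16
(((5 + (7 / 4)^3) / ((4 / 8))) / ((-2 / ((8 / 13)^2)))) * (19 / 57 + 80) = -4097 / 13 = -315.15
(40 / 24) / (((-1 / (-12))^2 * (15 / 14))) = 224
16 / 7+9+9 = 142 / 7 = 20.29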